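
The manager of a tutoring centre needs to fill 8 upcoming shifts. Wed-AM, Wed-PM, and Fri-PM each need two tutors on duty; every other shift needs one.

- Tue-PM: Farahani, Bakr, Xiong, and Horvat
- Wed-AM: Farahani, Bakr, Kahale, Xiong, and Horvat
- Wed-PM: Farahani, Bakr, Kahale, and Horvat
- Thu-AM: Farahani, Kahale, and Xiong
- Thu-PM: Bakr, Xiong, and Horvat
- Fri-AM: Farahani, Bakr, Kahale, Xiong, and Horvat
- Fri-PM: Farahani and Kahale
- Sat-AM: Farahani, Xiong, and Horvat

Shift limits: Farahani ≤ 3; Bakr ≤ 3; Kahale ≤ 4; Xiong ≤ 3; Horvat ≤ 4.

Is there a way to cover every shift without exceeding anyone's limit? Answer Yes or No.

Fri-PM can only be covered by Farahani and Kahale, so that assignment is forced.
One valid schedule: Tue-PM→Bakr, Wed-AM→Kahale+Xiong, Wed-PM→Kahale+Horvat, Thu-AM→Farahani, Thu-PM→Bakr, Fri-AM→Bakr, Fri-PM→Farahani+Kahale, Sat-AM→Farahani.
Loads: Farahani 3/3, Bakr 3/3, Kahale 3/4, Xiong 1/3, Horvat 1/4 — all within limits.

Yes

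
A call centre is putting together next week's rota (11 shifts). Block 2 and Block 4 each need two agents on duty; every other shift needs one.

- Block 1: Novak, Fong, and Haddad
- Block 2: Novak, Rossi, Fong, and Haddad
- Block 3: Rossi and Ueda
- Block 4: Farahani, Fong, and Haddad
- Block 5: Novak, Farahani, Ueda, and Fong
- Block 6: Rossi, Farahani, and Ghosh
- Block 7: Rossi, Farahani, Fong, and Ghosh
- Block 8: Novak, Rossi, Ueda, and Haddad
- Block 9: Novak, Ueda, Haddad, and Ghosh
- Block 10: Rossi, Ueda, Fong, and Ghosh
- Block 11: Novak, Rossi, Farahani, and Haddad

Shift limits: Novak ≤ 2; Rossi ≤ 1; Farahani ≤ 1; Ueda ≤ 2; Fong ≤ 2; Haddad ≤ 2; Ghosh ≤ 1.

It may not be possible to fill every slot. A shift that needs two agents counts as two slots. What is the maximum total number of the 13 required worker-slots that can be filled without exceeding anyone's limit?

11

Total capacity across all agents is 2+1+1+2+2+2+1 = 11, and 13 slots are needed, so at most 11 can be filled.
An assignment achieving 11: Block 1→Novak, Block 2→Novak+Fong, Block 3→Rossi, Block 4→Farahani+Fong, Block 5→Ueda, Block 6→Ghosh, Block 8→Ueda, Block 9→Haddad, Block 11→Haddad.
Loads: Novak 2/2, Rossi 1/1, Farahani 1/1, Ueda 2/2, Fong 2/2, Haddad 2/2, Ghosh 1/1.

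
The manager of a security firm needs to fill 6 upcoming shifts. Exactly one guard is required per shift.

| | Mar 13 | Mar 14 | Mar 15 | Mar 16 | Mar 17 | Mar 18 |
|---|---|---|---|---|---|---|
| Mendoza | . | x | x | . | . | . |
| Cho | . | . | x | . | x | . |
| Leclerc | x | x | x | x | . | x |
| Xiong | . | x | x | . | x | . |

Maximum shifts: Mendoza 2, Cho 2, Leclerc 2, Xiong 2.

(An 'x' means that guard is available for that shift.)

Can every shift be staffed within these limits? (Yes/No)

Total capacity is 8 and 6 slots are needed, so capacity alone doesn't rule it out.
Shifts {Mar 13, Mar 16, Mar 18} need 3 worker-slots in total, but the guards available for any of those shifts (Leclerc) can supply at most 2 among them. So no valid schedule exists.

No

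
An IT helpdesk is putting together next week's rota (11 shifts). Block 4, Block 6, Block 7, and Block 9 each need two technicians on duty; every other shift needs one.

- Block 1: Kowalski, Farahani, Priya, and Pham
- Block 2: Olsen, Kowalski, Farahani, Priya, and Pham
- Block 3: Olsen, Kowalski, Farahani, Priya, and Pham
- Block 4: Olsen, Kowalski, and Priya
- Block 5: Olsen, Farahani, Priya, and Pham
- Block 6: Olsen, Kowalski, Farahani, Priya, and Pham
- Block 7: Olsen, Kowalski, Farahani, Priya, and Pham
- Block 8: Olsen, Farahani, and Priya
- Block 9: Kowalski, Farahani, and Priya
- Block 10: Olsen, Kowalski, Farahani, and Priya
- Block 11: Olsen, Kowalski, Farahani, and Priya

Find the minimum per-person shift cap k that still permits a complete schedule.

With 5 technicians and 15 worker-slots to fill, someone must work at least ⌈15/5⌉ = 3 shifts, so k ≥ 3.
k = 3 works: Block 1→Kowalski, Block 2→Priya, Block 3→Pham, Block 4→Olsen+Kowalski, Block 5→Olsen, Block 6→Priya+Pham, Block 7→Priya+Pham, Block 8→Olsen, Block 9→Kowalski+Farahani, Block 10→Farahani, Block 11→Farahani.
Loads: Olsen 3, Kowalski 3, Farahani 3, Priya 3, Pham 3 — all ≤ 3.

3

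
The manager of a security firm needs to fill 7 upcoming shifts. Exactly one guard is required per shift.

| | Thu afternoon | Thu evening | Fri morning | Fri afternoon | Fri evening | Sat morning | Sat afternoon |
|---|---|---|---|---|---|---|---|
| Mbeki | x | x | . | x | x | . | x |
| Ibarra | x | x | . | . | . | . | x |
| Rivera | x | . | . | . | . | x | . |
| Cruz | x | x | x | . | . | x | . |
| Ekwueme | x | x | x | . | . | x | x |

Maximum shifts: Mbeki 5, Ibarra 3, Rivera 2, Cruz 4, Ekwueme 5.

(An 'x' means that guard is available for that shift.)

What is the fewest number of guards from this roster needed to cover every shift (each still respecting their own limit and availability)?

2

7 slots to fill and no one can take more than 5, so at least ⌈7/5⌉ = 2 guards are needed.
Mbeki and Cruz alone can cover everything: Thu afternoon→Mbeki, Thu evening→Mbeki, Fri morning→Cruz, Fri afternoon→Mbeki, Fri evening→Mbeki, Sat morning→Cruz, Sat afternoon→Mbeki.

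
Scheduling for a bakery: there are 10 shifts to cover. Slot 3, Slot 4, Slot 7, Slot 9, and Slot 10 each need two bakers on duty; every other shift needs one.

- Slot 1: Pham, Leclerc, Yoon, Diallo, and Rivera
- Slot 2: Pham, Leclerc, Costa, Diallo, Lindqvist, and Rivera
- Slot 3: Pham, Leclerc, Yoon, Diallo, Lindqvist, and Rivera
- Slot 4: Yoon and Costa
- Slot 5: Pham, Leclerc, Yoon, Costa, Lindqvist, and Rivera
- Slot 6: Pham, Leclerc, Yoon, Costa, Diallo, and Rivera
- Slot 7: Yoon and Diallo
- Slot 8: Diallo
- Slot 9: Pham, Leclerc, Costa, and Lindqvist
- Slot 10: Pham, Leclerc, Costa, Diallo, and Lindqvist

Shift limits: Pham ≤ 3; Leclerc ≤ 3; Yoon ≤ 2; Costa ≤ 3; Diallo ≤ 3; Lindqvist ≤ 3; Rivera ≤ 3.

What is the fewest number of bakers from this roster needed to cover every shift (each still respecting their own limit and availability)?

6

15 slots to fill and no one can take more than 3, so at least ⌈15/3⌉ = 5 bakers are needed.
No set of 5 bakers can cover every shift (each such set leaves at least one shift with no one available or exceeds a cap).
Pham, Leclerc, Yoon, Costa, Diallo, and Lindqvist alone can cover everything: Slot 1→Pham, Slot 2→Pham, Slot 3→Leclerc+Diallo, Slot 4→Yoon+Costa, Slot 5→Pham, Slot 6→Leclerc, Slot 7→Yoon+Diallo, Slot 8→Diallo, Slot 9→Leclerc+Costa, Slot 10→Costa+Lindqvist.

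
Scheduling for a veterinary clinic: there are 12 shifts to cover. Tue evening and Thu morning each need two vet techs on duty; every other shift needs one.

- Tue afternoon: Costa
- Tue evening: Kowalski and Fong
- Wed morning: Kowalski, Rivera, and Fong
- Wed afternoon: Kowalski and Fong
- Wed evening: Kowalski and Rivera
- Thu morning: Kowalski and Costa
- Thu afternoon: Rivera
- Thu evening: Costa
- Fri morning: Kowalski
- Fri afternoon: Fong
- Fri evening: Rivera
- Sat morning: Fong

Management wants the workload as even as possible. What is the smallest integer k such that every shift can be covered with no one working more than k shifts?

With 4 vet techs and 14 worker-slots to fill, someone must work at least ⌈14/4⌉ = 4 shifts, so k ≥ 4.
k = 4 works: Tue afternoon→Costa, Tue evening→Kowalski+Fong, Wed morning→Rivera, Wed afternoon→Kowalski, Wed evening→Rivera, Thu morning→Kowalski+Costa, Thu afternoon→Rivera, Thu evening→Costa, Fri morning→Kowalski, Fri afternoon→Fong, Fri evening→Rivera, Sat morning→Fong.
Loads: Kowalski 4, Costa 3, Rivera 4, Fong 3 — all ≤ 4.

4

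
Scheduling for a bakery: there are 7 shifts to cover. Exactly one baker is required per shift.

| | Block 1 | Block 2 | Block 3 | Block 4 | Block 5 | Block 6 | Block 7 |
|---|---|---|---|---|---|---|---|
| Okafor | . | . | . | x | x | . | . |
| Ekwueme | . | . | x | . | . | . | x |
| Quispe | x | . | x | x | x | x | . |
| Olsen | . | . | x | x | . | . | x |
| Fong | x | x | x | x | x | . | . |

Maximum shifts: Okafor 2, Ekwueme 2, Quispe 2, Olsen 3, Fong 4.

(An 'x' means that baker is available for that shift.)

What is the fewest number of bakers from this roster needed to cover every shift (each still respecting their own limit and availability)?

3

7 slots to fill and no one can take more than 4, so at least ⌈7/4⌉ = 2 bakers are needed.
Shifts {Block 2, Block 6, Block 7} need 3 slots, but among the bakers available for them (Ekwueme, Quispe, Olsen, and Fong) any 2 together supply at most 2. So 2 bakers are not enough.
Ekwueme, Quispe, and Fong alone can cover everything: Block 1→Quispe, Block 2→Fong, Block 3→Ekwueme, Block 4→Fong, Block 5→Fong, Block 6→Quispe, Block 7→Ekwueme.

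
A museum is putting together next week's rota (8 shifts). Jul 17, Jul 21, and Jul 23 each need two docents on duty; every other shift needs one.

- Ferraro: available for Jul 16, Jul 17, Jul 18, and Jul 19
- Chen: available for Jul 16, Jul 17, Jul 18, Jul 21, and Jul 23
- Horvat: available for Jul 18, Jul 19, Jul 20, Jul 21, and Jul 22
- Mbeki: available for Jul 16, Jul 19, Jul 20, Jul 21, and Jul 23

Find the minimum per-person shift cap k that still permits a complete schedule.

3

With 4 docents and 11 worker-slots to fill, someone must work at least ⌈11/4⌉ = 3 shifts, so k ≥ 3.
k = 3 works: Jul 16→Ferraro, Jul 17→Ferraro+Chen, Jul 18→Ferraro, Jul 19→Horvat, Jul 20→Horvat, Jul 21→Chen+Mbeki, Jul 22→Horvat, Jul 23→Chen+Mbeki.
Loads: Ferraro 3, Chen 3, Horvat 3, Mbeki 2 — all ≤ 3.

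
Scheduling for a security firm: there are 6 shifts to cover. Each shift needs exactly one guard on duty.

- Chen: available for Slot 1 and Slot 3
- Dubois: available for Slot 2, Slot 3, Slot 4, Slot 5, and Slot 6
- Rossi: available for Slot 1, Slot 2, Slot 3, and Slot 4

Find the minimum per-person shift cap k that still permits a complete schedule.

2

With 3 guards and 6 worker-slots to fill, someone must work at least ⌈6/3⌉ = 2 shifts, so k ≥ 2.
k = 2 works: Slot 1→Chen, Slot 2→Rossi, Slot 3→Chen, Slot 4→Rossi, Slot 5→Dubois, Slot 6→Dubois.
Loads: Chen 2, Dubois 2, Rossi 2 — all ≤ 2.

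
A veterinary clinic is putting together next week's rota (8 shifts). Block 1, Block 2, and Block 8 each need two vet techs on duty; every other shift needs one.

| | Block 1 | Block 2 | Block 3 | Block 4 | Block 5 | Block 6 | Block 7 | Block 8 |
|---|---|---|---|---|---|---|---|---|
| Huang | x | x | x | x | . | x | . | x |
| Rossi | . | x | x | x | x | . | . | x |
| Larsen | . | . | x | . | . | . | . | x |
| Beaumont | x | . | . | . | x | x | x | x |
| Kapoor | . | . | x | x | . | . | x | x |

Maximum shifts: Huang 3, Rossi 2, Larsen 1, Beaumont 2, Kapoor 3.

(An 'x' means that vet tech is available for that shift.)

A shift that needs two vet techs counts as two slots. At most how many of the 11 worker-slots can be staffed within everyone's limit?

Total capacity across all vet techs is 3+2+1+2+3 = 11, and 11 slots are needed, so at most 11 can be filled.
An assignment achieving 11: Block 1→Huang+Beaumont, Block 2→Huang+Rossi, Block 3→Kapoor, Block 4→Kapoor, Block 5→Rossi, Block 6→Huang, Block 7→Beaumont, Block 8→Larsen+Kapoor.
Loads: Huang 3/3, Rossi 2/2, Larsen 1/1, Beaumont 2/2, Kapoor 3/3.

11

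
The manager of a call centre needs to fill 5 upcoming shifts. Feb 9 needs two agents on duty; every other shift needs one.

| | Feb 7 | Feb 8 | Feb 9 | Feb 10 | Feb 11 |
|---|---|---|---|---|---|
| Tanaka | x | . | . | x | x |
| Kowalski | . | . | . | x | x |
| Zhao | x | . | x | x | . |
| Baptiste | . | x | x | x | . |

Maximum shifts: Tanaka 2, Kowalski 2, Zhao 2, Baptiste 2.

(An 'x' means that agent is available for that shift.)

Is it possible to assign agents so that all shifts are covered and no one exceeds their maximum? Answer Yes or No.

Yes

Feb 8 can only be covered by Baptiste, so that assignment is forced.
Feb 9 can only be covered by Zhao and Baptiste, so that assignment is forced.
One valid schedule: Feb 7→Tanaka, Feb 8→Baptiste, Feb 9→Zhao+Baptiste, Feb 10→Kowalski, Feb 11→Tanaka.
Loads: Tanaka 2/2, Kowalski 1/2, Zhao 1/2, Baptiste 2/2 — all within limits.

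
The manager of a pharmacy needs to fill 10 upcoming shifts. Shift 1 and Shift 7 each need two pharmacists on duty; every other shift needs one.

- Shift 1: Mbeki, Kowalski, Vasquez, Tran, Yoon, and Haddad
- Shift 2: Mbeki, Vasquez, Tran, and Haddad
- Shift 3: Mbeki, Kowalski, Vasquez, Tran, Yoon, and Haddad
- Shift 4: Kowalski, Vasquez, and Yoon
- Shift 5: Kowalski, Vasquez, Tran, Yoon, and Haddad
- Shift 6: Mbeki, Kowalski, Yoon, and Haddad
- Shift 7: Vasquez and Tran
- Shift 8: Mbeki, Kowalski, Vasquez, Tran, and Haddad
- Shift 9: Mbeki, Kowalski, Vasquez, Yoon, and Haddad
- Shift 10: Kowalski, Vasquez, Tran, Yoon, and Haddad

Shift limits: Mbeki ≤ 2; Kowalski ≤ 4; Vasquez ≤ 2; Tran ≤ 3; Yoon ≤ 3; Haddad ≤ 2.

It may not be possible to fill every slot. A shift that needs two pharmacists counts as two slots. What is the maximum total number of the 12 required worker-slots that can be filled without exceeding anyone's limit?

12

Total capacity across all pharmacists is 2+4+2+3+3+2 = 16, and 12 slots are needed, so at most 12 can be filled.
An assignment achieving 12: Shift 1→Tran+Yoon, Shift 2→Mbeki, Shift 3→Tran, Shift 4→Kowalski, Shift 5→Kowalski, Shift 6→Mbeki, Shift 7→Vasquez+Tran, Shift 8→Kowalski, Shift 9→Kowalski, Shift 10→Vasquez.
Loads: Mbeki 2/2, Kowalski 4/4, Vasquez 2/2, Tran 3/3, Yoon 1/3, Haddad 0/2.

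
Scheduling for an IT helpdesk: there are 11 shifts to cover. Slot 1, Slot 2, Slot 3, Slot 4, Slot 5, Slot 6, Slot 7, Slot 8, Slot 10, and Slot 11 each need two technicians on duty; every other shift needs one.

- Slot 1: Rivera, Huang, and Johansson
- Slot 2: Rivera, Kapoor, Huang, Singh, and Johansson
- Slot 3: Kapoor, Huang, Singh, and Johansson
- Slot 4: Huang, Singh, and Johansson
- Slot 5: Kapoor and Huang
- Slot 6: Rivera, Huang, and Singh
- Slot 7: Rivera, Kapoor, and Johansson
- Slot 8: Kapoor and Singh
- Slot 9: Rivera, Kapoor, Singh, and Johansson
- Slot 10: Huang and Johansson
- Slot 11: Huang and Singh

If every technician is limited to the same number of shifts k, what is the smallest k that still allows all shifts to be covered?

With 5 technicians and 21 worker-slots to fill, someone must work at least ⌈21/5⌉ = 5 shifts, so k ≥ 5.
k = 5 works: Slot 1→Rivera+Huang, Slot 2→Rivera+Kapoor, Slot 3→Kapoor+Singh, Slot 4→Huang+Singh, Slot 5→Kapoor+Huang, Slot 6→Rivera+Singh, Slot 7→Rivera+Kapoor, Slot 8→Kapoor+Singh, Slot 9→Rivera, Slot 10→Huang+Johansson, Slot 11→Huang+Singh.
Loads: Rivera 5, Kapoor 5, Huang 5, Singh 5, Johansson 1 — all ≤ 5.

5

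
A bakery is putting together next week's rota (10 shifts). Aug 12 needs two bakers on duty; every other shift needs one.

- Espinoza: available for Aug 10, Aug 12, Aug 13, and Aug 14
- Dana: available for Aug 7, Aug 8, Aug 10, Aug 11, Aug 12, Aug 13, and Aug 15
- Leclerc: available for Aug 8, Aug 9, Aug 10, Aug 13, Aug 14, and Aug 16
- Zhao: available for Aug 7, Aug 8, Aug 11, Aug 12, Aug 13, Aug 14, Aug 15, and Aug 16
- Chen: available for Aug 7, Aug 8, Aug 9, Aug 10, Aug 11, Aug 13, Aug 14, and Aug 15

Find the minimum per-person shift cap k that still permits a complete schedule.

With 5 bakers and 11 worker-slots to fill, someone must work at least ⌈11/5⌉ = 3 shifts, so k ≥ 3.
k = 3 works: Aug 7→Dana, Aug 8→Leclerc, Aug 9→Leclerc, Aug 10→Espinoza, Aug 11→Dana, Aug 12→Espinoza+Dana, Aug 13→Zhao, Aug 14→Espinoza, Aug 15→Zhao, Aug 16→Leclerc.
Loads: Espinoza 3, Dana 3, Leclerc 3, Zhao 2, Chen 0 — all ≤ 3.

3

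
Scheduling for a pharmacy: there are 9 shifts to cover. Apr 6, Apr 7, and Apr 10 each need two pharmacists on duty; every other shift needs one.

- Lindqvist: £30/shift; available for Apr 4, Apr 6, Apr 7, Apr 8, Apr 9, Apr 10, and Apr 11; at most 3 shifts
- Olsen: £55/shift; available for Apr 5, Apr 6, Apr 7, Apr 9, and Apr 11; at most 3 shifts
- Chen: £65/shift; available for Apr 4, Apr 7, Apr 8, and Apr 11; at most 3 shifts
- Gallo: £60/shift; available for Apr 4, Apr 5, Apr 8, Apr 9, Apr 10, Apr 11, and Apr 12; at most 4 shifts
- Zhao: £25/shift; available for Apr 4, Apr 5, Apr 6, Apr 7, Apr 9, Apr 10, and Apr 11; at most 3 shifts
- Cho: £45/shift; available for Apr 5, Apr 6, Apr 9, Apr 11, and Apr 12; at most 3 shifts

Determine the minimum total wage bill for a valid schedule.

Picking the cheapest available pharmacist for each shift independently would cost £340, but that ignores the shift limits.
An optimal schedule: Apr 4→Zhao, Apr 5→Zhao, Apr 6→Cho+Olsen, Apr 7→Lindqvist+Olsen, Apr 8→Lindqvist, Apr 9→Cho, Apr 10→Zhao+Lindqvist, Apr 11→Olsen, Apr 12→Cho.
Total: 25 + 25 + 45 + 55 + 30 + 55 + 30 + 45 + 25 + 30 + 55 + 45 = £465.

£465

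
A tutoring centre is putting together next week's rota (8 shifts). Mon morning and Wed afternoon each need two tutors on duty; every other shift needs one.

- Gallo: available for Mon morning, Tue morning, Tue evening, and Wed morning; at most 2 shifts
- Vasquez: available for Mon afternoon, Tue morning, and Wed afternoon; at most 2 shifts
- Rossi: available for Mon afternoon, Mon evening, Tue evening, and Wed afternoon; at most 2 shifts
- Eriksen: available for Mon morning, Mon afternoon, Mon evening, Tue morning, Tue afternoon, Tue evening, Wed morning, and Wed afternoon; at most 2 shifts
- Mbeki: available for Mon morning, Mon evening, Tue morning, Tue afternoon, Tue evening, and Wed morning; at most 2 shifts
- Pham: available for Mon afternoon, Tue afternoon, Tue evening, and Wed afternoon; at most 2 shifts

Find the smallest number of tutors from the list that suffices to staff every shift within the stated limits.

10 slots to fill and no one can take more than 2, so at least ⌈10/2⌉ = 5 tutors are needed.
Gallo, Vasquez, Rossi, Eriksen, and Mbeki alone can cover everything: Mon morning→Gallo+Eriksen, Mon afternoon→Vasquez, Mon evening→Rossi, Tue morning→Mbeki, Tue afternoon→Eriksen, Tue evening→Mbeki, Wed morning→Gallo, Wed afternoon→Vasquez+Rossi.

5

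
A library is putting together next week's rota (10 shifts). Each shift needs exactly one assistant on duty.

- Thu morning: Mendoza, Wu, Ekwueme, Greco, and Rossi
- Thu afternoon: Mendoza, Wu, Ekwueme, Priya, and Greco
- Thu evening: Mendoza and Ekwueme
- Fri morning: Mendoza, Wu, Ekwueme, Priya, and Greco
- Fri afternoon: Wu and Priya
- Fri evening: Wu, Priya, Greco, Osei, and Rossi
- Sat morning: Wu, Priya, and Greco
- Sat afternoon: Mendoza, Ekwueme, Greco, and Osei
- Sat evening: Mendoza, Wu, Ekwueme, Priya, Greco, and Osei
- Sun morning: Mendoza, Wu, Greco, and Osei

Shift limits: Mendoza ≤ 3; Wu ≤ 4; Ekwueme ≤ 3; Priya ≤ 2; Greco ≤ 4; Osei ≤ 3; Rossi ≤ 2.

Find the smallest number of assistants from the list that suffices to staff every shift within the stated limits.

10 slots to fill and no one can take more than 4, so at least ⌈10/4⌉ = 3 assistants are needed.
Mendoza, Wu, and Ekwueme alone can cover everything: Thu morning→Wu, Thu afternoon→Ekwueme, Thu evening→Mendoza, Fri morning→Ekwueme, Fri afternoon→Wu, Fri evening→Wu, Sat morning→Wu, Sat afternoon→Mendoza, Sat evening→Ekwueme, Sun morning→Mendoza.

3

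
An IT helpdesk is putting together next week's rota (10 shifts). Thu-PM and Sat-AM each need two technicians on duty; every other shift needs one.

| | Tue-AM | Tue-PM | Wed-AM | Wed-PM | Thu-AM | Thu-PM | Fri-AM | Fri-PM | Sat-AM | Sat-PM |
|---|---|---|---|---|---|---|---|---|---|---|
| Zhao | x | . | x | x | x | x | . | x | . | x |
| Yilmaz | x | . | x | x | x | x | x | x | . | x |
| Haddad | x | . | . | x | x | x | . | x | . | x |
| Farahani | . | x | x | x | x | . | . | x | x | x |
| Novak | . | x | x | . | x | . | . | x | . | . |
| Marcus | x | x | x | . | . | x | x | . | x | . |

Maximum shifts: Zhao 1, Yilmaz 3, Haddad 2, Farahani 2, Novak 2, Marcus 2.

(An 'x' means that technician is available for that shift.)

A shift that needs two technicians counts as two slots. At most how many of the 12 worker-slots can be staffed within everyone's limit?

12

Total capacity across all technicians is 1+3+2+2+2+2 = 12, and 12 slots are needed, so at most 12 can be filled.
An assignment achieving 12: Tue-AM→Zhao, Tue-PM→Farahani, Wed-AM→Marcus, Wed-PM→Yilmaz, Thu-AM→Novak, Thu-PM→Yilmaz+Haddad, Fri-AM→Yilmaz, Fri-PM→Novak, Sat-AM→Farahani+Marcus, Sat-PM→Haddad.
Loads: Zhao 1/1, Yilmaz 3/3, Haddad 2/2, Farahani 2/2, Novak 2/2, Marcus 2/2.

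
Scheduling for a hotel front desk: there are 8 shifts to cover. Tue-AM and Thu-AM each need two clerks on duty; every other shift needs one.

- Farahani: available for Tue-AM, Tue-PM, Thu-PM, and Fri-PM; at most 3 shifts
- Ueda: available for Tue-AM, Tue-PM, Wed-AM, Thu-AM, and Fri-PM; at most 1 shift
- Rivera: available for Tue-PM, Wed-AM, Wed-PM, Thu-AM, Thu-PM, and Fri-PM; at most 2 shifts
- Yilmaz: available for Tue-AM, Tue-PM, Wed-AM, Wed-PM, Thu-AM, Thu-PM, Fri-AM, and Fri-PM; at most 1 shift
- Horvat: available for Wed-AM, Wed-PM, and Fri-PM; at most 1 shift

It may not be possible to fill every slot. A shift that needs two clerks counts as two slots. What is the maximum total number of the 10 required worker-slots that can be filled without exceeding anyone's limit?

Total capacity across all clerks is 3+1+2+1+1 = 8, and 10 slots are needed, so at most 8 can be filled.
An assignment achieving 8: Tue-AM→Farahani+Ueda, Tue-PM→Farahani, Wed-AM→Horvat, Wed-PM→Rivera, Thu-AM→Rivera, Thu-PM→Farahani, Fri-AM→Yilmaz.
Loads: Farahani 3/3, Ueda 1/1, Rivera 2/2, Yilmaz 1/1, Horvat 1/1.

8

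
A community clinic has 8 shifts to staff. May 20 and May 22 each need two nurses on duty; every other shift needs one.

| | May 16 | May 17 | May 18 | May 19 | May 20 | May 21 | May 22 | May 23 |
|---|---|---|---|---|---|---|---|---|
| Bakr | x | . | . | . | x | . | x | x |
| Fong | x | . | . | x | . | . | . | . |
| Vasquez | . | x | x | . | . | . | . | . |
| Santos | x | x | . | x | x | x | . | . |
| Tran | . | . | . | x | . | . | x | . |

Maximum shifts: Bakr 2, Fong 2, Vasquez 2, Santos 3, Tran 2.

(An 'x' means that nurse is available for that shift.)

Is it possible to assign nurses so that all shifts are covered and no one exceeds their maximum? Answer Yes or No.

No

Total capacity is 11 and 10 slots are needed, so capacity alone doesn't rule it out.
Shifts {May 20, May 22, May 23} need 5 worker-slots in total, but the nurses available for any of those shifts (Bakr, Santos, and Tran) can supply at most 4 among them. So no valid schedule exists.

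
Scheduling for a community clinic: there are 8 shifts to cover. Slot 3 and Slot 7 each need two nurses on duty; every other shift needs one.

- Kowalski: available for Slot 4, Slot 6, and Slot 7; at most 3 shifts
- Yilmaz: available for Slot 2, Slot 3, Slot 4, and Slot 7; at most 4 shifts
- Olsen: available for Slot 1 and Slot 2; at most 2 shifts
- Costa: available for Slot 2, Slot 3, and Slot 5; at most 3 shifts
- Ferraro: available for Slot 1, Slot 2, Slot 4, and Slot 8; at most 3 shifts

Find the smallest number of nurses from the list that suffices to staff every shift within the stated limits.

10 slots to fill and no one can take more than 4, so at least ⌈10/4⌉ = 3 nurses are needed.
Shifts {Slot 1, Slot 3, Slot 6} need 4 slots, but among the nurses available for them (Kowalski, Yilmaz, Olsen, Costa, and Ferraro) any 3 together supply at most 3. So 3 nurses are not enough.
Kowalski, Yilmaz, Costa, and Ferraro alone can cover everything: Slot 1→Ferraro, Slot 2→Yilmaz, Slot 3→Yilmaz+Costa, Slot 4→Kowalski, Slot 5→Costa, Slot 6→Kowalski, Slot 7→Kowalski+Yilmaz, Slot 8→Ferraro.

4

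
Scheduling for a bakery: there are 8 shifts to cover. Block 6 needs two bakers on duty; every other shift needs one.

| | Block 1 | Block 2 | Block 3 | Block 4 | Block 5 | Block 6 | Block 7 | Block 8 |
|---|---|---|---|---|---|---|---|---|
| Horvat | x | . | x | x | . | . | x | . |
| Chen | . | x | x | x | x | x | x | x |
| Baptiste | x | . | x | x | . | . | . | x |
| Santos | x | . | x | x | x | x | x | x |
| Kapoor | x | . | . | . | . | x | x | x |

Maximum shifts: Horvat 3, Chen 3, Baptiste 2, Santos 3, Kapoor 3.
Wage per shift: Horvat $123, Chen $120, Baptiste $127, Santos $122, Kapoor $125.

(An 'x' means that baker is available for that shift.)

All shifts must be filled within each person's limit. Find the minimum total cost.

$1095

Block 2 can only be covered by Chen, so that assignment is forced.
Picking the cheapest available baker for each shift independently would cost $1084, but that ignores the shift limits.
An optimal schedule: Block 1→Santos, Block 2→Chen, Block 3→Horvat, Block 4→Horvat, Block 5→Chen, Block 6→Chen+Santos, Block 7→Horvat, Block 8→Santos.
Total: 122 + 120 + 123 + 123 + 120 + 120 + 122 + 123 + 122 = $1095.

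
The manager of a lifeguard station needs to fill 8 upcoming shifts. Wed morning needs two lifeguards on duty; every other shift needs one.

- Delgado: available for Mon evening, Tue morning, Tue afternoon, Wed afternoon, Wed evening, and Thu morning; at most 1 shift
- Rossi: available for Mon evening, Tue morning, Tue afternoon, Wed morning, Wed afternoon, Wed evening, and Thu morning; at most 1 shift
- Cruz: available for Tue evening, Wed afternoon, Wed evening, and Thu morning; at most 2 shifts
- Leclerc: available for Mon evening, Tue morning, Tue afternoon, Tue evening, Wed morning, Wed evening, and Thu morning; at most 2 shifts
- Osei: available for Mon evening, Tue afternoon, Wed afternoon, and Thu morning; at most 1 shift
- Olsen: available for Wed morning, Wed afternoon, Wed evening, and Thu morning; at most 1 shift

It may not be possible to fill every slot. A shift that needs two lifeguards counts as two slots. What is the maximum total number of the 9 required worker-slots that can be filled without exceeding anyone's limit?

Total capacity across all lifeguards is 1+1+2+2+1+1 = 8, and 9 slots are needed, so at most 8 can be filled.
An assignment achieving 8: Mon evening→Leclerc, Tue morning→Delgado, Tue afternoon→Osei, Tue evening→Cruz, Wed morning→Rossi+Leclerc, Wed afternoon→Cruz, Wed evening→Olsen.
Loads: Delgado 1/1, Rossi 1/1, Cruz 2/2, Leclerc 2/2, Osei 1/1, Olsen 1/1.

8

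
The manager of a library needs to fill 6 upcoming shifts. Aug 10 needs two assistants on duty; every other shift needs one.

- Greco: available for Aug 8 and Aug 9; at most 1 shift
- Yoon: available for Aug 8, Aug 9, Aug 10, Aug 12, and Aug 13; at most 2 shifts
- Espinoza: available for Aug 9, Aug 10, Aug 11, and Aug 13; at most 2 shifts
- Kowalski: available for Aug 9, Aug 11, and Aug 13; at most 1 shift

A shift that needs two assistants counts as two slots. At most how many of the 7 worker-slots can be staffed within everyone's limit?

Total capacity across all assistants is 1+2+2+1 = 6, and 7 slots are needed, so at most 6 can be filled.
An assignment achieving 6: Aug 8→Greco, Aug 10→Yoon+Espinoza, Aug 11→Espinoza, Aug 12→Yoon, Aug 13→Kowalski.
Loads: Greco 1/1, Yoon 2/2, Espinoza 2/2, Kowalski 1/1.

6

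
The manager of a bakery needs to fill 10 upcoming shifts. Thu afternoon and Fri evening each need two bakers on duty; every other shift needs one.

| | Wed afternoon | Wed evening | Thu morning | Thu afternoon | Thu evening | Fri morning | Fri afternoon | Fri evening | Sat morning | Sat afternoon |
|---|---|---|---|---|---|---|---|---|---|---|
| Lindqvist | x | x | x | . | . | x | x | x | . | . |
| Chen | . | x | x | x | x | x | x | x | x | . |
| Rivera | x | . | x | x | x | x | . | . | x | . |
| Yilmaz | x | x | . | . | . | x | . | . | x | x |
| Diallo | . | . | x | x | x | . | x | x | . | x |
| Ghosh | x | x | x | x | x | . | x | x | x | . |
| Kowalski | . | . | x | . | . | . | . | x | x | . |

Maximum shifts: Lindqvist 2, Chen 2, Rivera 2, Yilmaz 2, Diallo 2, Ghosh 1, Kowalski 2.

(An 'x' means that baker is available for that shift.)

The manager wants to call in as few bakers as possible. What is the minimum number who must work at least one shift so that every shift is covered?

6

12 slots to fill and no one can take more than 2, so at least ⌈12/2⌉ = 6 bakers are needed.
Lindqvist, Chen, Rivera, Yilmaz, Diallo, and Kowalski alone can cover everything: Wed afternoon→Lindqvist, Wed evening→Lindqvist, Thu morning→Kowalski, Thu afternoon→Chen+Rivera, Thu evening→Chen, Fri morning→Rivera, Fri afternoon→Diallo, Fri evening→Diallo+Kowalski, Sat morning→Yilmaz, Sat afternoon→Yilmaz.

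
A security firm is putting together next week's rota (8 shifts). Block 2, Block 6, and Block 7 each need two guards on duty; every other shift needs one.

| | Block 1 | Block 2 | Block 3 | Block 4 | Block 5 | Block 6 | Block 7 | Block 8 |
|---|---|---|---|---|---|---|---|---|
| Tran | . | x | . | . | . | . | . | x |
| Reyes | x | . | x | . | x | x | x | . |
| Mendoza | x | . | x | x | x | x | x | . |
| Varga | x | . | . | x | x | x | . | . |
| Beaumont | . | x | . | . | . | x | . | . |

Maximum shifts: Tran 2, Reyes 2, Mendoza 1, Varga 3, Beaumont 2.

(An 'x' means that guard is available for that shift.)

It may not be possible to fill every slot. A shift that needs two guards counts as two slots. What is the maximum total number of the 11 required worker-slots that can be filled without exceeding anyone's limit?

Total capacity across all guards is 2+2+1+3+2 = 10, and 11 slots are needed, so at most 10 can be filled.
An assignment achieving 10: Block 1→Varga, Block 2→Tran+Beaumont, Block 3→Reyes, Block 4→Mendoza, Block 5→Varga, Block 6→Varga+Beaumont, Block 7→Reyes, Block 8→Tran.
Loads: Tran 2/2, Reyes 2/2, Mendoza 1/1, Varga 3/3, Beaumont 2/2.

10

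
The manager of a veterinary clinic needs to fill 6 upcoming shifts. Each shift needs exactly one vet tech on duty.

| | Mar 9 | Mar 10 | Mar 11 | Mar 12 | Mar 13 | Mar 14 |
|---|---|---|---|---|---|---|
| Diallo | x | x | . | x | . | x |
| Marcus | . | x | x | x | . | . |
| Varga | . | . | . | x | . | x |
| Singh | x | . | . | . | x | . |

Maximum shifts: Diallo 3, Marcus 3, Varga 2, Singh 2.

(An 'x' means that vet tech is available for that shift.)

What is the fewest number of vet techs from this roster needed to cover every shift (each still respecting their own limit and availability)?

6 slots to fill and no one can take more than 3, so at least ⌈6/3⌉ = 2 vet techs are needed.
Shifts {Mar 11, Mar 13, Mar 14} need 3 slots, but among the vet techs available for them (Diallo, Marcus, Varga, and Singh) any 2 together supply at most 2. So 2 vet techs are not enough.
Diallo, Marcus, and Singh alone can cover everything: Mar 9→Diallo, Mar 10→Diallo, Mar 11→Marcus, Mar 12→Marcus, Mar 13→Singh, Mar 14→Diallo.

3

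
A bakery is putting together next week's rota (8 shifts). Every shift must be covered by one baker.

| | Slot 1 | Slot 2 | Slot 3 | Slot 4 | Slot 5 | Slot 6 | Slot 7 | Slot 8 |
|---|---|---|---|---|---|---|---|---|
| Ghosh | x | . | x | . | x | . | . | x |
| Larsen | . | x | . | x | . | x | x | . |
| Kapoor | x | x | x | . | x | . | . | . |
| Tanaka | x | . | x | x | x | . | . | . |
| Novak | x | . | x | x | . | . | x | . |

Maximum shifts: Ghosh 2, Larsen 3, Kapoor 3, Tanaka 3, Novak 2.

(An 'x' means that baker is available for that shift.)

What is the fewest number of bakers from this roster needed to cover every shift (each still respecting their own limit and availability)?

8 slots to fill and no one can take more than 3, so at least ⌈8/3⌉ = 3 bakers are needed.
Ghosh, Larsen, and Kapoor alone can cover everything: Slot 1→Ghosh, Slot 2→Kapoor, Slot 3→Kapoor, Slot 4→Larsen, Slot 5→Kapoor, Slot 6→Larsen, Slot 7→Larsen, Slot 8→Ghosh.

3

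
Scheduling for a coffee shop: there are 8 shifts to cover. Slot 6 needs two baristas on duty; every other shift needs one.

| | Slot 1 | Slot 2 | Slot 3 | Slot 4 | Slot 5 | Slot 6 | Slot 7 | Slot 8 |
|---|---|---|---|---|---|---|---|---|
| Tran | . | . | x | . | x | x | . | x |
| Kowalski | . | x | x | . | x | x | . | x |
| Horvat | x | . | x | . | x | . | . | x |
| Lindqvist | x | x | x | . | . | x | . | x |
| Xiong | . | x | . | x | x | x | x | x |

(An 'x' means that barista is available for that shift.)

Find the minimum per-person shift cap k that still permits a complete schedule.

2

With 5 baristas and 9 worker-slots to fill, someone must work at least ⌈9/5⌉ = 2 shifts, so k ≥ 2.
k = 2 works: Slot 1→Horvat, Slot 2→Kowalski, Slot 3→Tran, Slot 4→Xiong, Slot 5→Tran, Slot 6→Kowalski+Lindqvist, Slot 7→Xiong, Slot 8→Horvat.
Loads: Tran 2, Kowalski 2, Horvat 2, Lindqvist 1, Xiong 2 — all ≤ 2.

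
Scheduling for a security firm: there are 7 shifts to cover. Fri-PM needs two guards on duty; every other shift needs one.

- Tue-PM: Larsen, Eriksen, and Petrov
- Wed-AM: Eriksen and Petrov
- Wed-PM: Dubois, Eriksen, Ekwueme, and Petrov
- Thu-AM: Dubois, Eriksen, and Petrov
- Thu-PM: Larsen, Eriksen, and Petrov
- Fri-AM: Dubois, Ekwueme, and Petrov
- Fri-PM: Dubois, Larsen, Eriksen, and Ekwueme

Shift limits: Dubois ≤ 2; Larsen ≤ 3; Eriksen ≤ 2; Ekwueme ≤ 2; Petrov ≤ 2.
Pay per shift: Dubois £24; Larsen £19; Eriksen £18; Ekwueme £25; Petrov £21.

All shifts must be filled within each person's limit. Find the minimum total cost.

Picking the cheapest available guard for each shift independently would cost £148, but that ignores the shift limits.
An optimal schedule: Tue-PM→Larsen, Wed-AM→Eriksen, Wed-PM→Petrov, Thu-AM→Eriksen, Thu-PM→Larsen, Fri-AM→Petrov, Fri-PM→Larsen+Dubois.
Total: 19 + 18 + 21 + 18 + 19 + 21 + 19 + 24 = £159.

£159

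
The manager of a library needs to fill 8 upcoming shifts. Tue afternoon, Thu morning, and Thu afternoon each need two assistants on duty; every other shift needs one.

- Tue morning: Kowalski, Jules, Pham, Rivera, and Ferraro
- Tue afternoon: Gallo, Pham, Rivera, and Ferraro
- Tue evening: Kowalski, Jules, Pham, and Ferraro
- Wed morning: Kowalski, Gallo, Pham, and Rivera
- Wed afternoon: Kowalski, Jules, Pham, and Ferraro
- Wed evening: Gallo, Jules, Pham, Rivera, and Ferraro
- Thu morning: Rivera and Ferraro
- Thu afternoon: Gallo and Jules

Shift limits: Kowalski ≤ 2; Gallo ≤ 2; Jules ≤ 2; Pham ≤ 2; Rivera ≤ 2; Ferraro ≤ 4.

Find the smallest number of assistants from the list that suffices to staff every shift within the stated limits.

5

11 slots to fill and no one can take more than 4, so at least ⌈11/4⌉ = 3 assistants are needed.
Any 4 assistants together have capacity at most 4+2+2+2 = 10 < 11 slots, so 4 can never suffice.
Kowalski, Gallo, Jules, Rivera, and Ferraro alone can cover everything: Tue morning→Ferraro, Tue afternoon→Gallo+Rivera, Tue evening→Kowalski, Wed morning→Kowalski, Wed afternoon→Jules, Wed evening→Ferraro, Thu morning→Rivera+Ferraro, Thu afternoon→Gallo+Jules.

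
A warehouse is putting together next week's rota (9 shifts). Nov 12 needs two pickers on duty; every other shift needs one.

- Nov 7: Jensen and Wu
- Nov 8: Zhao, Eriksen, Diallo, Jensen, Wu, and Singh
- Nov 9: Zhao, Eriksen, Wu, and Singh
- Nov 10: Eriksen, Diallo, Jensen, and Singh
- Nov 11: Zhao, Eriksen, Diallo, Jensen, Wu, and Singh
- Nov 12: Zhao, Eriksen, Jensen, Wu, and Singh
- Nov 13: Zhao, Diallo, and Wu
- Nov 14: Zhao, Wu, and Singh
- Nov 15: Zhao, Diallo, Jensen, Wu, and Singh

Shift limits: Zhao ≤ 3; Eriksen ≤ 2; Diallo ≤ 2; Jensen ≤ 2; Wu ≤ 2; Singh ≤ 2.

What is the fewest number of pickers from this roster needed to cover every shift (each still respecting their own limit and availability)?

5

10 slots to fill and no one can take more than 3, so at least ⌈10/3⌉ = 4 pickers are needed.
Any 4 pickers together have capacity at most 3+2+2+2 = 9 < 10 slots, so 4 can never suffice.
Zhao, Eriksen, Diallo, Jensen, and Wu alone can cover everything: Nov 7→Jensen, Nov 8→Eriksen, Nov 9→Zhao, Nov 10→Eriksen, Nov 11→Diallo, Nov 12→Jensen+Wu, Nov 13→Zhao, Nov 14→Zhao, Nov 15→Diallo.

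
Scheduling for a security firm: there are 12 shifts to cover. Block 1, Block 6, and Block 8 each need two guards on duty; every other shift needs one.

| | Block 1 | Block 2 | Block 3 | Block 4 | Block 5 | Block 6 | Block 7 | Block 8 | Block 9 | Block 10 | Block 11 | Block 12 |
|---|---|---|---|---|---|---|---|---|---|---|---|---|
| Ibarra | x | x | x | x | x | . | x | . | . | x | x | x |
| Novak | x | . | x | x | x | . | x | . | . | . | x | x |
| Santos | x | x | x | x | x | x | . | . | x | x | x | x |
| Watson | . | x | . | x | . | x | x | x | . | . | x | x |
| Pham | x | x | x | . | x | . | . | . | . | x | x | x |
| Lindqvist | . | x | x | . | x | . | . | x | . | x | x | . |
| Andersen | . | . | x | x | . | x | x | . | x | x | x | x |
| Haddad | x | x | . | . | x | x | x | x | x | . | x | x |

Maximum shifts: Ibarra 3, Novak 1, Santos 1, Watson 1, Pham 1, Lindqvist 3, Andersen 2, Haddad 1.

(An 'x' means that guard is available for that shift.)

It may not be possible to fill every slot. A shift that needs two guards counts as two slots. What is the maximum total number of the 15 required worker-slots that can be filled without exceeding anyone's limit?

13

Total capacity across all guards is 3+1+1+1+1+3+2+1 = 13, and 15 slots are needed, so at most 13 can be filled.
An assignment achieving 13: Block 1→Ibarra+Novak, Block 2→Lindqvist, Block 3→Lindqvist, Block 4→Ibarra, Block 6→Andersen+Haddad, Block 7→Ibarra, Block 8→Watson+Lindqvist, Block 9→Santos, Block 10→Pham, Block 12→Andersen.
Loads: Ibarra 3/3, Novak 1/1, Santos 1/1, Watson 1/1, Pham 1/1, Lindqvist 3/3, Andersen 2/2, Haddad 1/1.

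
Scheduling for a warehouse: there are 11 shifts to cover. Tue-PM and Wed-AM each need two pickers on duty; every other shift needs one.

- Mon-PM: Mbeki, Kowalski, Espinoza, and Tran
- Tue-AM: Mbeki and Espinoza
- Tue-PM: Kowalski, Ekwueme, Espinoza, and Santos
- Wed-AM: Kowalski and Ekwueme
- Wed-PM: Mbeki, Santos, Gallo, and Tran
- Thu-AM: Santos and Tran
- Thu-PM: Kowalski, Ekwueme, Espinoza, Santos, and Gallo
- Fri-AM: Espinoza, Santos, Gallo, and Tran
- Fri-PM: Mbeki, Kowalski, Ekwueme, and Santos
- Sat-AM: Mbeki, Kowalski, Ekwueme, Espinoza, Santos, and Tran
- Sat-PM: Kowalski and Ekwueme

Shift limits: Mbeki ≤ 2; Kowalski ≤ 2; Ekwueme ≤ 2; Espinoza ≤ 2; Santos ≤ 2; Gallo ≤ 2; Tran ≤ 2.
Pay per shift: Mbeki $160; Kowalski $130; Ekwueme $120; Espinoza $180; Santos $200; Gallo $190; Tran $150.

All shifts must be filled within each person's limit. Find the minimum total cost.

$2060

Wed-AM can only be covered by Kowalski and Ekwueme, so that assignment is forced.
Picking the cheapest available picker for each shift independently would cost $1720, but that ignores the shift limits.
An optimal schedule: Mon-PM→Kowalski, Tue-AM→Mbeki, Tue-PM→Espinoza+Santos, Wed-AM→Ekwueme+Kowalski, Wed-PM→Tran, Thu-AM→Tran, Thu-PM→Gallo, Fri-AM→Gallo, Fri-PM→Mbeki, Sat-AM→Espinoza, Sat-PM→Ekwueme.
Total: 130 + 160 + 180 + 200 + 120 + 130 + 150 + 150 + 190 + 190 + 160 + 180 + 120 = $2060.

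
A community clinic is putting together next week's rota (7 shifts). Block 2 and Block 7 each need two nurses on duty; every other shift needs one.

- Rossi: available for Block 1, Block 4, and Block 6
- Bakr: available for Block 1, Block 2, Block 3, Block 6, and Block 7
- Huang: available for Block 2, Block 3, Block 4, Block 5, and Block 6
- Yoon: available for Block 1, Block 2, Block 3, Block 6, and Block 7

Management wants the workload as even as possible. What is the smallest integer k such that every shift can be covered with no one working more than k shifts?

3

With 4 nurses and 9 worker-slots to fill, someone must work at least ⌈9/4⌉ = 3 shifts, so k ≥ 3.
k = 3 works: Block 1→Rossi, Block 2→Bakr+Huang, Block 3→Bakr, Block 4→Rossi, Block 5→Huang, Block 6→Rossi, Block 7→Bakr+Yoon.
Loads: Rossi 3, Bakr 3, Huang 2, Yoon 1 — all ≤ 3.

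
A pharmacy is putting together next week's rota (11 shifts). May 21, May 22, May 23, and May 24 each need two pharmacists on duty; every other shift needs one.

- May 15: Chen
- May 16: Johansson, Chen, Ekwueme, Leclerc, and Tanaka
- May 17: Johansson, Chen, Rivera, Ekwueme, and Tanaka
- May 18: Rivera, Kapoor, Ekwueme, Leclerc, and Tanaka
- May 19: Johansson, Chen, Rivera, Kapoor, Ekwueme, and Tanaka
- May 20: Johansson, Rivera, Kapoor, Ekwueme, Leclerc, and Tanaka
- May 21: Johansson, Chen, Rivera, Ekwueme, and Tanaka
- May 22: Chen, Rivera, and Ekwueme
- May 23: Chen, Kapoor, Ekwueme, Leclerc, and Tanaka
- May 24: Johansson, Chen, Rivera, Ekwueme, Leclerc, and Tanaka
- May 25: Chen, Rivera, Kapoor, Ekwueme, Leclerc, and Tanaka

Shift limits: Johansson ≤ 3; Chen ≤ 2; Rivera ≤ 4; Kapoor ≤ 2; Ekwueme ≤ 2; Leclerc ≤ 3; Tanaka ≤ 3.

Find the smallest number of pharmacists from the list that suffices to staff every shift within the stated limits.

15 slots to fill and no one can take more than 4, so at least ⌈15/4⌉ = 4 pharmacists are needed.
Any 4 pharmacists together have capacity at most 4+3+3+3 = 13 < 15 slots, so 4 can never suffice.
Johansson, Chen, Rivera, Leclerc, and Tanaka alone can cover everything: May 15→Chen, May 16→Johansson, May 17→Johansson, May 18→Rivera, May 19→Johansson, May 20→Rivera, May 21→Rivera+Tanaka, May 22→Chen+Rivera, May 23→Leclerc+Tanaka, May 24→Leclerc+Tanaka, May 25→Leclerc.

5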